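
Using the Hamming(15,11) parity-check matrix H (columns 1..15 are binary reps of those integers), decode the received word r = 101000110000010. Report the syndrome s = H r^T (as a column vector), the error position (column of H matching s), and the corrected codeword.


s = (0, 0, 1, 1)^T, error position = 3, corrected codeword c = 100000110000010

Compute s = H r^T mod 2 one row at a time:
  s_1 = 1 + 0 + 0 + 0 + 0 + 0 + 1 + 0 = 2 ≡ 0 (mod 2).
  s_2 = 0 + 0 + 0 + 1 + 0 + 0 + 1 + 0 = 2 ≡ 0 (mod 2).
  s_3 = 0 + 1 + 0 + 1 + 0 + 0 + 1 + 0 = 3 ≡ 1 (mod 2).
  s_4 = 1 + 1 + 0 + 1 + 0 + 0 + 0 + 0 = 3 ≡ 1 (mod 2).
s = (0, 0, 1, 1)^T — this equals column 3 of H (binary 0011), so error is at position 3.
Correct: flip bit 3 of r = 101000110000010 to get c = 100000110000010.


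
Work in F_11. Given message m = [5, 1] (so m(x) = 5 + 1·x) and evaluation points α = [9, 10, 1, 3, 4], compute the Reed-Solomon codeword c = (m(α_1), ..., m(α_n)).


c = [3, 4, 6, 8, 9]

Message polynomial: m(x) = 5 + 1·x (mod 11).
For each evaluation point α_i, compute m(α_i) mod 11:
  α_1 = 9: Horner steps 1 → 3, so m(9) = 3.
  α_2 = 10: Horner steps 1 → 4, so m(10) = 4.
  α_3 = 1: Horner steps 1 → 6, so m(1) = 6.
  α_4 = 3: Horner steps 1 → 8, so m(3) = 8.
  α_5 = 4: Horner steps 1 → 9, so m(4) = 9.
Codeword c = [3, 4, 6, 8, 9] ∈ F_11^5.


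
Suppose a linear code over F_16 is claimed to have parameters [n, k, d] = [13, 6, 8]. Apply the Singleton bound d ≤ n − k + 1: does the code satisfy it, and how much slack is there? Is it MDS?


Singleton RHS = n − k + 1 = 8, slack = 0, bound satisfied, MDS.

Singleton bound: d ≤ n − k + 1.
Here n = 13, k = 6, so n − k + 1 = 8.
Given d = 8, check d ≤ 8: YES.
Slack = (n − k + 1) − d = 0.
The code is MDS (slack = 0).
Description: the claimed parameters are [13, 6, 8]_16; such a code would be MDS (meets Singleton bound).


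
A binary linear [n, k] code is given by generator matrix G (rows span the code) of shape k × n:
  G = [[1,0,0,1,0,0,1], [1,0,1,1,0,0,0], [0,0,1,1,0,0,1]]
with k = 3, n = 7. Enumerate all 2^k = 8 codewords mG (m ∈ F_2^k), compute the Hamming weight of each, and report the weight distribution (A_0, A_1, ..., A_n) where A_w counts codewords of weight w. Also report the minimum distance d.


Weight distribution: A_0 = 1, A_1 = 1, A_2 = 3, A_3 = 3. Minimum distance d = 1.

Enumerate all 2^3 = 8 messages m ∈ F_2^3.
For each, compute codeword c = mG in F_2^7, then tally its weight.
  m = 000 → c = 0000000, weight = 0.
  m = 100 → c = 1001001, weight = 3.
  m = 010 → c = 1011000, weight = 3.
  m = 110 → c = 0010001, weight = 2.
  m = 001 → c = 0011001, weight = 3.
  m = 101 → c = 1010000, weight = 2.
  m = 011 → c = 1000001, weight = 2.
  m = 111 → c = 0001000, weight = 1.
Tally weights:
  weight 0: 1 codewords.
  weight 1: 1 codewords.
  weight 2: 3 codewords.
  weight 3: 3 codewords.
Minimum distance d = smallest w > 0 with A_w > 0 = 1.
Sanity: Σ A_w = 8 = 2^3 = 8 ✓.


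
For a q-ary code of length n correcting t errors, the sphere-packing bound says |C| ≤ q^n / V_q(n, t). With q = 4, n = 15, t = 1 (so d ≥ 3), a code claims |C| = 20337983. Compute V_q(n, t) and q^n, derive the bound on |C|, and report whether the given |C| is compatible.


V_q(n, t) = 46, q^n = 1073741824, Hamming bound = 23342213, |C| = 20337983 ≤ bound (satisfied).

Step 1: Compute V_q(n, t) = Σ_{j=0}^1 C(n, j) (q−1)^j.
  j = 0: C(15,0)·(3)^0 = 1·1 = 1.
  j = 1: C(15,1)·(3)^1 = 15·3 = 45.
  V_q(n, t) = 1 + 45 = 46.
Step 2: q^n = 4^15 = 1073741824.
Step 3: Hamming bound ⌊q^n / V_q(n,t)⌋ = ⌊1073741824/46⌋ = 23342213.
Step 4: Compare |C| = 20337983 to 23342213: satisfied.
The claimed |C| lies below the Hamming bound.


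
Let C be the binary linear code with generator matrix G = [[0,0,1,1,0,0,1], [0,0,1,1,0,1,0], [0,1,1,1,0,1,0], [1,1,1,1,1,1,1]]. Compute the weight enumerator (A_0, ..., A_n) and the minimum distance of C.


Weight distribution: A_0 = 1, A_1 = 1, A_2 = 1, A_3 = 5, A_4 = 5, A_5 = 1, A_6 = 1, A_7 = 1. Minimum distance d = 1.

Enumerate all 2^4 = 16 messages m ∈ F_2^4.
For each, compute codeword c = mG in F_2^7, then tally its weight.
  m = 0000 → c = 0000000, weight = 0.
  m = 1000 → c = 0011001, weight = 3.
  m = 0100 → c = 0011010, weight = 3.
  m = 1100 → c = 0000011, weight = 2.
  m = 0010 → c = 0111010, weight = 4.
  m = 1010 → c = 0100011, weight = 3.
  m = 0110 → c = 0100000, weight = 1.
  m = 1110 → c = 0111001, weight = 4.
  m = 0001 → c = 1111111, weight = 7.
  m = 1001 → c = 1100110, weight = 4.
  m = 0101 → c = 1100101, weight = 4.
  m = 1101 → c = 1111100, weight = 5.
  m = 0011 → c = 1000101, weight = 3.
  m = 1011 → c = 1011100, weight = 4.
  m = 0111 → c = 1011111, weight = 6.
  m = 1111 → c = 1000110, weight = 3.
Tally weights:
  weight 0: 1 codewords.
  weight 1: 1 codewords.
  weight 2: 1 codewords.
  weight 3: 5 codewords.
  weight 4: 5 codewords.
  weight 5: 1 codewords.
  weight 6: 1 codewords.
  weight 7: 1 codewords.
Minimum distance d = smallest w > 0 with A_w > 0 = 1.
Sanity: Σ A_w = 16 = 2^4 = 16 ✓.


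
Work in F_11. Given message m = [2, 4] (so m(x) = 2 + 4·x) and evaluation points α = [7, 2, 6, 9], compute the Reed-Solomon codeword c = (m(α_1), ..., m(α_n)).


c = [8, 10, 4, 5]

Message polynomial: m(x) = 2 + 4·x (mod 11).
For each evaluation point α_i, compute m(α_i) mod 11:
  α_1 = 7: Horner steps 4 → 8, so m(7) = 8.
  α_2 = 2: Horner steps 4 → 10, so m(2) = 10.
  α_3 = 6: Horner steps 4 → 4, so m(6) = 4.
  α_4 = 9: Horner steps 4 → 5, so m(9) = 5.
Codeword c = [8, 10, 4, 5] ∈ F_11^4.


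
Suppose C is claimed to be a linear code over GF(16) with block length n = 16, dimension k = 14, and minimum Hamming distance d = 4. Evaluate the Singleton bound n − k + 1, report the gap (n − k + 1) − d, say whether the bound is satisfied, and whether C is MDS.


Singleton RHS = n − k + 1 = 3, slack = -1, bound violated (no such code; not MDS).

Singleton bound: d ≤ n − k + 1.
Here n = 16, k = 14, so n − k + 1 = 3.
Given d = 4, check d ≤ 3: NO.
Slack = (n − k + 1) − d = -1.
The slack is negative: d = 4 exceeds n − k + 1 = 3 by 1, so the Singleton bound is violated and no linear [16, 14, 4]_16 code can exist. In particular it is not MDS (MDS requires d = n − k + 1 exactly).
Description: the claimed parameters are [16, 14, 4]_16; such a code would be impossible (violates the Singleton bound).


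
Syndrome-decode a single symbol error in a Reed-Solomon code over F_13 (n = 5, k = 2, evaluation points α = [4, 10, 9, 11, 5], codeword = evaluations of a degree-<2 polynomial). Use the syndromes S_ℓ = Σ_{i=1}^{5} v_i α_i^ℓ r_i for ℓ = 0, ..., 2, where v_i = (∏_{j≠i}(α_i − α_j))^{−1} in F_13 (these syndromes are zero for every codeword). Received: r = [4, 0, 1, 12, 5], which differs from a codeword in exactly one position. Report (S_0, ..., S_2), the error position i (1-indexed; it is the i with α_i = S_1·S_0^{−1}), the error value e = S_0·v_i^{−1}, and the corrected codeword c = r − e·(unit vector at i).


S = (12, 9, 10), error at position 1, error magnitude e = 11, c = [6, 0, 1, 12, 5].

Step 1: column multipliers v_i = (∏_{j≠i}(α_i − α_j))^{−1} mod 13.
  i = 1 (α = 4): (4−10)(4−9)(4−11)(4−5) = (−6)·(−5)·(−7)·(−1) = 210 ≡ 2, so v_1 = 2^{−1} = 7 (mod 13).
  i = 2 (α = 10): (10−4)(10−9)(10−11)(10−5) = 6·1·(−1)·5 = −30 ≡ 9, so v_2 = 9^{−1} = 3 (mod 13).
  i = 3 (α = 9): (9−4)(9−10)(9−11)(9−5) = 5·(−1)·(−2)·4 = 40 ≡ 1, so v_3 = 1^{−1} = 1 (mod 13).
  i = 4 (α = 11): (11−4)(11−10)(11−9)(11−5) = 7·1·2·6 = 84 ≡ 6, so v_4 = 6^{−1} = 11 (mod 13).
  i = 5 (α = 5): (5−4)(5−10)(5−9)(5−11) = 1·(−5)·(−4)·(−6) = −120 ≡ 10, so v_5 = 10^{−1} = 4 (mod 13).
  v = [7, 3, 1, 11, 4].
Step 2: syndromes of r = [4, 0, 1, 12, 5] (all sums mod 13).
  S_0 = Σ v_i r_i = 7·4 + 3·0 + 1·1 + 11·12 + 4·5 = 181 ≡ 12.
  S_1 = Σ v_i α_i r_i = 7·4·4 + 3·10·0 + 1·9·1 + 11·11·12 + 4·5·5 = 1673 ≡ 9.
  α_i^2 mod 13 = [3, 9, 3, 4, 12].
  S_2 = Σ v_i α_i^2 r_i = 7·3·4 + 3·9·0 + 1·3·1 + 11·4·12 + 4·12·5 = 855 ≡ 10.
  S = (12, 9, 10) ≠ 0, so r is not a codeword (an error is present).
Step 3: locate the error. For a single error e at position i, S_ℓ = v_i·e·α_i^ℓ, so α_err = S_1/S_0.
  S_0^{−1} = 12^{−1} = 12 (mod 13), so α_err = 9·12 = 108 ≡ 4 = α_1. Error position i = 1.
  Consistency check: S_2/S_1 = 10·3 = 30 ≡ 4 = α_err ✓ (single-error assumption holds).
Step 4: error magnitude e = S_0/v_1 = S_0·∏_{j≠1}(α_1 − α_j) = 12·2 = 24 ≡ 11 (mod 13).
Step 5: correct position 1: c_1 = r_1 − e = 4 − 11 ≡ 6 (mod 13). Hence c = [6, 0, 1, 12, 5].
  Check: interpolating c through the α_i gives m(x) = 10 + 12·x (degree < 2) with m(α_i) = c_i for every i, so c is indeed a codeword.


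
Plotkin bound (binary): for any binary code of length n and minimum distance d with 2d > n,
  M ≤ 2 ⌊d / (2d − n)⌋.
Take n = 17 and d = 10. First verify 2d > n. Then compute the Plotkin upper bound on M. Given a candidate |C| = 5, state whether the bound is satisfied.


Plotkin bound M ≤ 6; given |C| = 5 ≤ bound (satisfied).

Check applicability: 2d = 20, n = 17.
2d − n = 3 > 0, so Plotkin applies.
Compute d/(2d−n) = 10/3 ≈ 3.3333.
⌊d/(2d−n)⌋ = 3.
Plotkin bound: M ≤ 2·3 = 6.
Given |C| = 5, check: satisfied.
This |C| is below the Plotkin bound.


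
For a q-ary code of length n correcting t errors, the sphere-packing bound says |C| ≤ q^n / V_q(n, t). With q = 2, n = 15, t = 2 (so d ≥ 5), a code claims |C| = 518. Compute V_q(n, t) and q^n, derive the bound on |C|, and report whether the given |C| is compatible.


V_q(n, t) = 121, q^n = 32768, Hamming bound = 270, |C| = 518 > bound (violated).

Step 1: Compute V_q(n, t) = Σ_{j=0}^2 C(n, j) (q−1)^j.
  j = 0: C(15,0)·(1)^0 = 1·1 = 1.
  j = 1: C(15,1)·(1)^1 = 15·1 = 15.
  j = 2: C(15,2)·(1)^2 = 105·1 = 105.
  V_q(n, t) = 1 + 15 + 105 = 121.
Step 2: q^n = 2^15 = 32768.
Step 3: Hamming bound ⌊q^n / V_q(n,t)⌋ = ⌊32768/121⌋ = 270.
Step 4: Compare |C| = 518 to 270: violated.
The claimed |C| lies above the Hamming bound, so no 2-ary code of length 15 with d ≥ 5 can have 518 codewords.


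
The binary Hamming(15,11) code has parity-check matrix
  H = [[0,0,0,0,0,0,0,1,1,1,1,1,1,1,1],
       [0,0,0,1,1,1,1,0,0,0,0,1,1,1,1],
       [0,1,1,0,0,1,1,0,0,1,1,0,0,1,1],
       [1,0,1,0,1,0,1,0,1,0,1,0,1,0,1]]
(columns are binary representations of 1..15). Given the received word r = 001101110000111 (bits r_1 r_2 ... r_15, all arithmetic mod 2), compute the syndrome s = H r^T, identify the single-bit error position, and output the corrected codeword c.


s = (0, 0, 1, 0)^T, error position = 2, corrected codeword c = 011101110000111

Compute s = H r^T mod 2 one row at a time:
  s_1 = 1 + 0 + 0 + 0 + 0 + 1 + 1 + 1 = 4 ≡ 0 (mod 2).
  s_2 = 1 + 0 + 1 + 1 + 0 + 1 + 1 + 1 = 6 ≡ 0 (mod 2).
  s_3 = 0 + 1 + 1 + 1 + 0 + 0 + 1 + 1 = 5 ≡ 1 (mod 2).
  s_4 = 0 + 1 + 0 + 1 + 0 + 0 + 1 + 1 = 4 ≡ 0 (mod 2).
s = (0, 0, 1, 0)^T — this equals column 2 of H (binary 0010), so error is at position 2.
Correct: flip bit 2 of r = 001101110000111 to get c = 011101110000111.


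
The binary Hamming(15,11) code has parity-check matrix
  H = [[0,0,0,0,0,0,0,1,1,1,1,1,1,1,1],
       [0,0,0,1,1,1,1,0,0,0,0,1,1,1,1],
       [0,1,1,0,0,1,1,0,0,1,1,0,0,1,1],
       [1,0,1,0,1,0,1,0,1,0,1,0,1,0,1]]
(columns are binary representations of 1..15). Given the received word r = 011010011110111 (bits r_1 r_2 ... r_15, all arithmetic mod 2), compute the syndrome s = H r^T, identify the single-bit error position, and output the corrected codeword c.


s = (1, 0, 0, 0)^T, error position = 8, corrected codeword c = 011010001110111

Compute s = H r^T mod 2 one row at a time:
  s_1 = 1 + 1 + 1 + 1 + 0 + 1 + 1 + 1 = 7 ≡ 1 (mod 2).
  s_2 = 0 + 1 + 0 + 0 + 0 + 1 + 1 + 1 = 4 ≡ 0 (mod 2).
  s_3 = 1 + 1 + 0 + 0 + 1 + 1 + 1 + 1 = 6 ≡ 0 (mod 2).
  s_4 = 0 + 1 + 1 + 0 + 1 + 1 + 1 + 1 = 6 ≡ 0 (mod 2).
s = (1, 0, 0, 0)^T — this equals column 8 of H (binary 1000), so error is at position 8.
Correct: flip bit 8 of r = 011010011110111 to get c = 011010001110111.


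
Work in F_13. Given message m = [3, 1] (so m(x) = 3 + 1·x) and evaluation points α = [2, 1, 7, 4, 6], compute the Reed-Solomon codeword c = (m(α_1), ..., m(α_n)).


c = [5, 4, 10, 7, 9]

Message polynomial: m(x) = 3 + 1·x (mod 13).
For each evaluation point α_i, compute m(α_i) mod 13:
  α_1 = 2: Horner steps 1 → 5, so m(2) = 5.
  α_2 = 1: Horner steps 1 → 4, so m(1) = 4.
  α_3 = 7: Horner steps 1 → 10, so m(7) = 10.
  α_4 = 4: Horner steps 1 → 7, so m(4) = 7.
  α_5 = 6: Horner steps 1 → 9, so m(6) = 9.
Codeword c = [5, 4, 10, 7, 9] ∈ F_13^5.


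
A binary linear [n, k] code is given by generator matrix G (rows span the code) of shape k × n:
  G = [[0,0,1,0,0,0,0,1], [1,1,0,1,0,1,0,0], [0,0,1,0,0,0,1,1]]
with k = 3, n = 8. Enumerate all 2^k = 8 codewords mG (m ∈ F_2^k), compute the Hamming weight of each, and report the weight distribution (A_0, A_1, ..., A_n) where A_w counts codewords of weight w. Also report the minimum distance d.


Weight distribution: A_0 = 1, A_1 = 1, A_2 = 1, A_3 = 1, A_4 = 1, A_5 = 1, A_6 = 1, A_7 = 1. Minimum distance d = 1.

Enumerate all 2^3 = 8 messages m ∈ F_2^3.
For each, compute codeword c = mG in F_2^8, then tally its weight.
  m = 000 → c = 00000000, weight = 0.
  m = 100 → c = 00100001, weight = 2.
  m = 010 → c = 11010100, weight = 4.
  m = 110 → c = 11110101, weight = 6.
  m = 001 → c = 00100011, weight = 3.
  m = 101 → c = 00000010, weight = 1.
  m = 011 → c = 11110111, weight = 7.
  m = 111 → c = 11010110, weight = 5.
Tally weights:
  weight 0: 1 codewords.
  weight 1: 1 codewords.
  weight 2: 1 codewords.
  weight 3: 1 codewords.
  weight 4: 1 codewords.
  weight 5: 1 codewords.
  weight 6: 1 codewords.
  weight 7: 1 codewords.
Minimum distance d = smallest w > 0 with A_w > 0 = 1.
Sanity: Σ A_w = 8 = 2^3 = 8 ✓.


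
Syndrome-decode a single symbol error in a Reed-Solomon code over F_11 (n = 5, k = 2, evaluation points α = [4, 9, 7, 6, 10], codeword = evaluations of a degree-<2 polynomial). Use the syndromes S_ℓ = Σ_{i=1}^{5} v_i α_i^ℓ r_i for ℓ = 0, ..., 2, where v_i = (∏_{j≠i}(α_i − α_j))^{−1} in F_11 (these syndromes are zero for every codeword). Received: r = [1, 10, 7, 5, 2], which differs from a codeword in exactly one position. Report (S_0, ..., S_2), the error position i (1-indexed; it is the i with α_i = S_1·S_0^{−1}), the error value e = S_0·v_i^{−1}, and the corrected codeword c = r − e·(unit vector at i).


S = (7, 8, 6), error at position 2, error magnitude e = 10, c = [1, 0, 7, 5, 2].

Step 1: column multipliers v_i = (∏_{j≠i}(α_i − α_j))^{−1} mod 11.
  i = 1 (α = 4): (4−9)(4−7)(4−6)(4−10) = (−5)·(−3)·(−2)·(−6) = 180 ≡ 4, so v_1 = 4^{−1} = 3 (mod 11).
  i = 2 (α = 9): (9−4)(9−7)(9−6)(9−10) = 5·2·3·(−1) = −30 ≡ 3, so v_2 = 3^{−1} = 4 (mod 11).
  i = 3 (α = 7): (7−4)(7−9)(7−6)(7−10) = 3·(−2)·1·(−3) = 18 ≡ 7, so v_3 = 7^{−1} = 8 (mod 11).
  i = 4 (α = 6): (6−4)(6−9)(6−7)(6−10) = 2·(−3)·(−1)·(−4) = −24 ≡ 9, so v_4 = 9^{−1} = 5 (mod 11).
  i = 5 (α = 10): (10−4)(10−9)(10−7)(10−6) = 6·1·3·4 = 72 ≡ 6, so v_5 = 6^{−1} = 2 (mod 11).
  v = [3, 4, 8, 5, 2].
Step 2: syndromes of r = [1, 10, 7, 5, 2] (all sums mod 11).
  S_0 = Σ v_i r_i = 3·1 + 4·10 + 8·7 + 5·5 + 2·2 = 128 ≡ 7.
  S_1 = Σ v_i α_i r_i = 3·4·1 + 4·9·10 + 8·7·7 + 5·6·5 + 2·10·2 = 954 ≡ 8.
  α_i^2 mod 11 = [5, 4, 5, 3, 1].
  S_2 = Σ v_i α_i^2 r_i = 3·5·1 + 4·4·10 + 8·5·7 + 5·3·5 + 2·1·2 = 534 ≡ 6.
  S = (7, 8, 6) ≠ 0, so r is not a codeword (an error is present).
Step 3: locate the error. For a single error e at position i, S_ℓ = v_i·e·α_i^ℓ, so α_err = S_1/S_0.
  S_0^{−1} = 7^{−1} = 8 (mod 11), so α_err = 8·8 = 64 ≡ 9 = α_2. Error position i = 2.
  Consistency check: S_2/S_1 = 6·7 = 42 ≡ 9 = α_err ✓ (single-error assumption holds).
Step 4: error magnitude e = S_0/v_2 = S_0·∏_{j≠2}(α_2 − α_j) = 7·3 = 21 ≡ 10 (mod 11).
Step 5: correct position 2: c_2 = r_2 − e = 10 − 10 ≡ 0 (mod 11). Hence c = [1, 0, 7, 5, 2].
  Check: interpolating c through the α_i gives m(x) = 4 + 2·x (degree < 2) with m(α_i) = c_i for every i, so c is indeed a codeword.


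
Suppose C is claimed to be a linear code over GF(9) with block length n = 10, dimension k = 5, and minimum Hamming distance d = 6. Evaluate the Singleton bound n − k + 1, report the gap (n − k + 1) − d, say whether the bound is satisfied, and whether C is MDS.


Singleton RHS = n − k + 1 = 6, slack = 0, bound satisfied, MDS.

Singleton bound: d ≤ n − k + 1.
Here n = 10, k = 5, so n − k + 1 = 6.
Given d = 6, check d ≤ 6: YES.
Slack = (n − k + 1) − d = 0.
The code is MDS (slack = 0).
Description: the claimed parameters are [10, 5, 6]_9; such a code would be MDS (meets Singleton bound).


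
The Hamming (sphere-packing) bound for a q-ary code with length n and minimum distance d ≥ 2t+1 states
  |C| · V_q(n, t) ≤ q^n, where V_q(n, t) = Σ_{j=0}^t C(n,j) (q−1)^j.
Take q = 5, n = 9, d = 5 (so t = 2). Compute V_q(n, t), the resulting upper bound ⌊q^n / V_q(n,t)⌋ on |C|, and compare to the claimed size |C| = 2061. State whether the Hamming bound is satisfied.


V_q(n, t) = 613, q^n = 1953125, Hamming bound = 3186, |C| = 2061 ≤ bound (satisfied).

Step 1: Compute V_q(n, t) = Σ_{j=0}^2 C(n, j) (q−1)^j.
  j = 0: C(9,0)·(4)^0 = 1·1 = 1.
  j = 1: C(9,1)·(4)^1 = 9·4 = 36.
  j = 2: C(9,2)·(4)^2 = 36·16 = 576.
  V_q(n, t) = 1 + 36 + 576 = 613.
Step 2: q^n = 5^9 = 1953125.
Step 3: Hamming bound ⌊q^n / V_q(n,t)⌋ = ⌊1953125/613⌋ = 3186.
Step 4: Compare |C| = 2061 to 3186: satisfied.
The claimed |C| lies below the Hamming bound.


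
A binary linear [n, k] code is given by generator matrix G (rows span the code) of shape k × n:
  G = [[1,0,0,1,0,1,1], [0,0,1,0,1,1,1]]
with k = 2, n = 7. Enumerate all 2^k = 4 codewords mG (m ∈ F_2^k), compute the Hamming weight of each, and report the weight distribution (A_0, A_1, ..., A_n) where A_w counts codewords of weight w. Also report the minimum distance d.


Weight distribution: A_0 = 1, A_4 = 3. Minimum distance d = 4.

Enumerate all 2^2 = 4 messages m ∈ F_2^2.
For each, compute codeword c = mG in F_2^7, then tally its weight.
  m = 00 → c = 0000000, weight = 0.
  m = 10 → c = 1001011, weight = 4.
  m = 01 → c = 0010111, weight = 4.
  m = 11 → c = 1011100, weight = 4.
Tally weights:
  weight 0: 1 codewords.
  weight 4: 3 codewords.
Minimum distance d = smallest w > 0 with A_w > 0 = 4.
Sanity: Σ A_w = 4 = 2^2 = 4 ✓.


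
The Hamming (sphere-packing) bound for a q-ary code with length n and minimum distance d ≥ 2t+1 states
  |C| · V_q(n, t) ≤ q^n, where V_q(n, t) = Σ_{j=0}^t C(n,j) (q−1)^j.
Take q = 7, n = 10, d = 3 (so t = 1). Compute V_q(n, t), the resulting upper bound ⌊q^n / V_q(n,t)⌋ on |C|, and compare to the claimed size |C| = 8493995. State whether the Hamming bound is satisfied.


V_q(n, t) = 61, q^n = 282475249, Hamming bound = 4630741, |C| = 8493995 > bound (violated).

Step 1: Compute V_q(n, t) = Σ_{j=0}^1 C(n, j) (q−1)^j.
  j = 0: C(10,0)·(6)^0 = 1·1 = 1.
  j = 1: C(10,1)·(6)^1 = 10·6 = 60.
  V_q(n, t) = 1 + 60 = 61.
Step 2: q^n = 7^10 = 282475249.
Step 3: Hamming bound ⌊q^n / V_q(n,t)⌋ = ⌊282475249/61⌋ = 4630741.
Step 4: Compare |C| = 8493995 to 4630741: violated.
The claimed |C| lies above the Hamming bound, so no 7-ary code of length 10 with d ≥ 3 can have 8493995 codewords.


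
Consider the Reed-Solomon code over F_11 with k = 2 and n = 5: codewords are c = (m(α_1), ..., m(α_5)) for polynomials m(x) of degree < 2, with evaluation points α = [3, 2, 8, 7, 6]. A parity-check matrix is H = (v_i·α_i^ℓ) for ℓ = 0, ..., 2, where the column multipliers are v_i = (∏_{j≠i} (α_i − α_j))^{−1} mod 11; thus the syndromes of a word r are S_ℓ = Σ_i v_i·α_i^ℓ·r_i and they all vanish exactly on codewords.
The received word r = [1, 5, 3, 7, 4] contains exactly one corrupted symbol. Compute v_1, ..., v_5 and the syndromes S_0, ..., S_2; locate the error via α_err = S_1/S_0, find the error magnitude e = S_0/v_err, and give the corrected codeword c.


S = (2, 1, 6), error at position 5, error magnitude e = 4, c = [1, 5, 3, 7, 0].

Step 1: column multipliers v_i = (∏_{j≠i}(α_i − α_j))^{−1} mod 11.
  i = 1 (α = 3): (3−2)(3−8)(3−7)(3−6) = 1·(−5)·(−4)·(−3) = −60 ≡ 6, so v_1 = 6^{−1} = 2 (mod 11).
  i = 2 (α = 2): (2−3)(2−8)(2−7)(2−6) = (−1)·(−6)·(−5)·(−4) = 120 ≡ 10, so v_2 = 10^{−1} = 10 (mod 11).
  i = 3 (α = 8): (8−3)(8−2)(8−7)(8−6) = 5·6·1·2 = 60 ≡ 5, so v_3 = 5^{−1} = 9 (mod 11).
  i = 4 (α = 7): (7−3)(7−2)(7−8)(7−6) = 4·5·(−1)·1 = −20 ≡ 2, so v_4 = 2^{−1} = 6 (mod 11).
  i = 5 (α = 6): (6−3)(6−2)(6−8)(6−7) = 3·4·(−2)·(−1) = 24 ≡ 2, so v_5 = 2^{−1} = 6 (mod 11).
  v = [2, 10, 9, 6, 6].
Step 2: syndromes of r = [1, 5, 3, 7, 4] (all sums mod 11).
  S_0 = Σ v_i r_i = 2·1 + 10·5 + 9·3 + 6·7 + 6·4 = 145 ≡ 2.
  S_1 = Σ v_i α_i r_i = 2·3·1 + 10·2·5 + 9·8·3 + 6·7·7 + 6·6·4 = 760 ≡ 1.
  α_i^2 mod 11 = [9, 4, 9, 5, 3].
  S_2 = Σ v_i α_i^2 r_i = 2·9·1 + 10·4·5 + 9·9·3 + 6·5·7 + 6·3·4 = 743 ≡ 6.
  S = (2, 1, 6) ≠ 0, so r is not a codeword (an error is present).
Step 3: locate the error. For a single error e at position i, S_ℓ = v_i·e·α_i^ℓ, so α_err = S_1/S_0.
  S_0^{−1} = 2^{−1} = 6 (mod 11), so α_err = 1·6 = 6 ≡ 6 = α_5. Error position i = 5.
  Consistency check: S_2/S_1 = 6·1 = 6 ≡ 6 = α_err ✓ (single-error assumption holds).
Step 4: error magnitude e = S_0/v_5 = S_0·∏_{j≠5}(α_5 − α_j) = 2·2 = 4 ≡ 4 (mod 11).
Step 5: correct position 5: c_5 = r_5 − e = 4 − 4 ≡ 0 (mod 11). Hence c = [1, 5, 3, 7, 0].
  Check: interpolating c through the α_i gives m(x) = 2 + 7·x (degree < 2) with m(α_i) = c_i for every i, so c is indeed a codeword.


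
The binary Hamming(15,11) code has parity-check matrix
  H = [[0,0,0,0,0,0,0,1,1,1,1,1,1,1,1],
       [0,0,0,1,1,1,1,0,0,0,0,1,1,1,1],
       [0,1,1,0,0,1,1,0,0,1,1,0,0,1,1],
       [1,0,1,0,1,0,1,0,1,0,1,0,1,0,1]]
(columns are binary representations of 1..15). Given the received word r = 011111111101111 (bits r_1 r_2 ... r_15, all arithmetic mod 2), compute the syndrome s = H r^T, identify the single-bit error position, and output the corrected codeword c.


s = (1, 0, 1, 0)^T, error position = 10, corrected codeword c = 011111111001111

Compute s = H r^T mod 2 one row at a time:
  s_1 = 1 + 1 + 1 + 0 + 1 + 1 + 1 + 1 = 7 ≡ 1 (mod 2).
  s_2 = 1 + 1 + 1 + 1 + 1 + 1 + 1 + 1 = 8 ≡ 0 (mod 2).
  s_3 = 1 + 1 + 1 + 1 + 1 + 0 + 1 + 1 = 7 ≡ 1 (mod 2).
  s_4 = 0 + 1 + 1 + 1 + 1 + 0 + 1 + 1 = 6 ≡ 0 (mod 2).
s = (1, 0, 1, 0)^T — this equals column 10 of H (binary 1010), so error is at position 10.
Correct: flip bit 10 of r = 011111111101111 to get c = 011111111001111.


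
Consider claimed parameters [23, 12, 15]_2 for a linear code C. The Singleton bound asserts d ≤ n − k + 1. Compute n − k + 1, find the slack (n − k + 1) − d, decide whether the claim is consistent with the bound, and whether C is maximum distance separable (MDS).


Singleton RHS = n − k + 1 = 12, slack = -3, bound violated (no such code; not MDS).

Singleton bound: d ≤ n − k + 1.
Here n = 23, k = 12, so n − k + 1 = 12.
Given d = 15, check d ≤ 12: NO.
Slack = (n − k + 1) − d = -3.
The slack is negative: d = 15 exceeds n − k + 1 = 12 by 3, so the Singleton bound is violated and no linear [23, 12, 15]_2 code can exist. In particular it is not MDS (MDS requires d = n − k + 1 exactly).
Description: the claimed parameters are [23, 12, 15]_2; such a code would be impossible (violates the Singleton bound).


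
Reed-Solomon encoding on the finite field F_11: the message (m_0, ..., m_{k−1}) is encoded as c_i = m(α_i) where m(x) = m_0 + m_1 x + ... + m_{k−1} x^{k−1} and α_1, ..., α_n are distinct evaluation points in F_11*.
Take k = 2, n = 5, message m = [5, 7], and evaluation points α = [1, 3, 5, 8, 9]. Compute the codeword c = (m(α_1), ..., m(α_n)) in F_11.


c = [1, 4, 7, 6, 2]

Message polynomial: m(x) = 5 + 7·x (mod 11).
For each evaluation point α_i, compute m(α_i) mod 11:
  α_1 = 1: Horner steps 7 → 1, so m(1) = 1.
  α_2 = 3: Horner steps 7 → 4, so m(3) = 4.
  α_3 = 5: Horner steps 7 → 7, so m(5) = 7.
  α_4 = 8: Horner steps 7 → 6, so m(8) = 6.
  α_5 = 9: Horner steps 7 → 2, so m(9) = 2.
Codeword c = [1, 4, 7, 6, 2] ∈ F_11^5.


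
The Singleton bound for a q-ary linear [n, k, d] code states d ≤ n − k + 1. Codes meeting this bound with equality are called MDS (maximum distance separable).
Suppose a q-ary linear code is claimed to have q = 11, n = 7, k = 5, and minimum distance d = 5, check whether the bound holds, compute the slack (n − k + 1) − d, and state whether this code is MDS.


Singleton RHS = n − k + 1 = 3, slack = -2, bound violated (no such code; not MDS).

Singleton bound: d ≤ n − k + 1.
Here n = 7, k = 5, so n − k + 1 = 3.
Given d = 5, check d ≤ 3: NO.
Slack = (n − k + 1) − d = -2.
The slack is negative: d = 5 exceeds n − k + 1 = 3 by 2, so the Singleton bound is violated and no linear [7, 5, 5]_11 code can exist. In particular it is not MDS (MDS requires d = n − k + 1 exactly).
Description: the claimed parameters are [7, 5, 5]_11; such a code would be impossible (violates the Singleton bound).


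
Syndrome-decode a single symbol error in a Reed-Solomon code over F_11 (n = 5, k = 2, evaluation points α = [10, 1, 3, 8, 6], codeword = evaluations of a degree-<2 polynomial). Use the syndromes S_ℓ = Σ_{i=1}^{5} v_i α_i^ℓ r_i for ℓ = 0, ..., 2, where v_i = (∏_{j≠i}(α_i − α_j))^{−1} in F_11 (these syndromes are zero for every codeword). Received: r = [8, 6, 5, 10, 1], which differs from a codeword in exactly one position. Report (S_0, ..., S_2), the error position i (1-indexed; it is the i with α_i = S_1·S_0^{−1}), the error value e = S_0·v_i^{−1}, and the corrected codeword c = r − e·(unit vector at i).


S = (10, 8, 2), error at position 3, error magnitude e = 1, c = [8, 6, 4, 10, 1].

Step 1: column multipliers v_i = (∏_{j≠i}(α_i − α_j))^{−1} mod 11.
  i = 1 (α = 10): (10−1)(10−3)(10−8)(10−6) = 9·7·2·4 = 504 ≡ 9, so v_1 = 9^{−1} = 5 (mod 11).
  i = 2 (α = 1): (1−10)(1−3)(1−8)(1−6) = (−9)·(−2)·(−7)·(−5) = 630 ≡ 3, so v_2 = 3^{−1} = 4 (mod 11).
  i = 3 (α = 3): (3−10)(3−1)(3−8)(3−6) = (−7)·2·(−5)·(−3) = −210 ≡ 10, so v_3 = 10^{−1} = 10 (mod 11).
  i = 4 (α = 8): (8−10)(8−1)(8−3)(8−6) = (−2)·7·5·2 = −140 ≡ 3, so v_4 = 3^{−1} = 4 (mod 11).
  i = 5 (α = 6): (6−10)(6−1)(6−3)(6−8) = (−4)·5·3·(−2) = 120 ≡ 10, so v_5 = 10^{−1} = 10 (mod 11).
  v = [5, 4, 10, 4, 10].
Step 2: syndromes of r = [8, 6, 5, 10, 1] (all sums mod 11).
  S_0 = Σ v_i r_i = 5·8 + 4·6 + 10·5 + 4·10 + 10·1 = 164 ≡ 10.
  S_1 = Σ v_i α_i r_i = 5·10·8 + 4·1·6 + 10·3·5 + 4·8·10 + 10·6·1 = 954 ≡ 8.
  α_i^2 mod 11 = [1, 1, 9, 9, 3].
  S_2 = Σ v_i α_i^2 r_i = 5·1·8 + 4·1·6 + 10·9·5 + 4·9·10 + 10·3·1 = 904 ≡ 2.
  S = (10, 8, 2) ≠ 0, so r is not a codeword (an error is present).
Step 3: locate the error. For a single error e at position i, S_ℓ = v_i·e·α_i^ℓ, so α_err = S_1/S_0.
  S_0^{−1} = 10^{−1} = 10 (mod 11), so α_err = 8·10 = 80 ≡ 3 = α_3. Error position i = 3.
  Consistency check: S_2/S_1 = 2·7 = 14 ≡ 3 = α_err ✓ (single-error assumption holds).
Step 4: error magnitude e = S_0/v_3 = S_0·∏_{j≠3}(α_3 − α_j) = 10·10 = 100 ≡ 1 (mod 11).
Step 5: correct position 3: c_3 = r_3 − e = 5 − 1 ≡ 4 (mod 11). Hence c = [8, 6, 4, 10, 1].
  Check: interpolating c through the α_i gives m(x) = 7 + 10·x (degree < 2) with m(α_i) = c_i for every i, so c is indeed a codeword.


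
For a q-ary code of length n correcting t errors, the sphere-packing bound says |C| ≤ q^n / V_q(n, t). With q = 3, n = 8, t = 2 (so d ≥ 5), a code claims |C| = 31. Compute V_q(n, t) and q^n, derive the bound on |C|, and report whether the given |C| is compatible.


V_q(n, t) = 129, q^n = 6561, Hamming bound = 50, |C| = 31 ≤ bound (satisfied).

Step 1: Compute V_q(n, t) = Σ_{j=0}^2 C(n, j) (q−1)^j.
  j = 0: C(8,0)·(2)^0 = 1·1 = 1.
  j = 1: C(8,1)·(2)^1 = 8·2 = 16.
  j = 2: C(8,2)·(2)^2 = 28·4 = 112.
  V_q(n, t) = 1 + 16 + 112 = 129.
Step 2: q^n = 3^8 = 6561.
Step 3: Hamming bound ⌊q^n / V_q(n,t)⌋ = ⌊6561/129⌋ = 50.
Step 4: Compare |C| = 31 to 50: satisfied.
The claimed |C| lies below the Hamming bound.


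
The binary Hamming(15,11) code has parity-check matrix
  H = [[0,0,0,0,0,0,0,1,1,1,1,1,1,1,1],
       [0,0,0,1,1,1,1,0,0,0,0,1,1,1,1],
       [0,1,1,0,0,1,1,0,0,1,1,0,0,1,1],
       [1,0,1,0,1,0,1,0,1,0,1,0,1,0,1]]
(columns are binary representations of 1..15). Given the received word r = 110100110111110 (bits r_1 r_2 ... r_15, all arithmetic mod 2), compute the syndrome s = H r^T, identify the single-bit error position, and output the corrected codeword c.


s = (0, 1, 1, 0)^T, error position = 6, corrected codeword c = 110101110111110

Compute s = H r^T mod 2 one row at a time:
  s_1 = 1 + 0 + 1 + 1 + 1 + 1 + 1 + 0 = 6 ≡ 0 (mod 2).
  s_2 = 1 + 0 + 0 + 1 + 1 + 1 + 1 + 0 = 5 ≡ 1 (mod 2).
  s_3 = 1 + 0 + 0 + 1 + 1 + 1 + 1 + 0 = 5 ≡ 1 (mod 2).
  s_4 = 1 + 0 + 0 + 1 + 0 + 1 + 1 + 0 = 4 ≡ 0 (mod 2).
s = (0, 1, 1, 0)^T — this equals column 6 of H (binary 0110), so error is at position 6.
Correct: flip bit 6 of r = 110100110111110 to get c = 110101110111110.


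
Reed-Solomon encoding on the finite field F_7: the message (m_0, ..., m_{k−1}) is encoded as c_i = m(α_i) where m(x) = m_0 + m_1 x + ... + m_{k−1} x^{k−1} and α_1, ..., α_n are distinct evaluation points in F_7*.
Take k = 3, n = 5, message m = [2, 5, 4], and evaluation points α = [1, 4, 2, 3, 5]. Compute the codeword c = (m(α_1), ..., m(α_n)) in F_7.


c = [4, 2, 0, 4, 1]

Message polynomial: m(x) = 2 + 5·x + 4·x^2 (mod 7).
For each evaluation point α_i, compute m(α_i) mod 7:
  α_1 = 1: Horner steps 4 → 2 → 4, so m(1) = 4.
  α_2 = 4: Horner steps 4 → 0 → 2, so m(4) = 2.
  α_3 = 2: Horner steps 4 → 6 → 0, so m(2) = 0.
  α_4 = 3: Horner steps 4 → 3 → 4, so m(3) = 4.
  α_5 = 5: Horner steps 4 → 4 → 1, so m(5) = 1.
Codeword c = [4, 2, 0, 4, 1] ∈ F_7^5.


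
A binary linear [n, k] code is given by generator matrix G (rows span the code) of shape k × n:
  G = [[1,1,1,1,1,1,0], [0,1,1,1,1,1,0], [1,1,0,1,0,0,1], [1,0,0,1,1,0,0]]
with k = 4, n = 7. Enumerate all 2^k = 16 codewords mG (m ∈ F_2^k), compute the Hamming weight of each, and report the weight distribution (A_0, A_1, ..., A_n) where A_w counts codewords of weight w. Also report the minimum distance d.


Weight distribution: A_0 = 1, A_1 = 1, A_2 = 1, A_3 = 4, A_4 = 5, A_5 = 3, A_6 = 1. Minimum distance d = 1.

Enumerate all 2^4 = 16 messages m ∈ F_2^4.
For each, compute codeword c = mG in F_2^7, then tally its weight.
  m = 0000 → c = 0000000, weight = 0.
  m = 1000 → c = 1111110, weight = 6.
  m = 0100 → c = 0111110, weight = 5.
  m = 1100 → c = 1000000, weight = 1.
  m = 0010 → c = 1101001, weight = 4.
  m = 1010 → c = 0010111, weight = 4.
  m = 0110 → c = 1010111, weight = 5.
  m = 1110 → c = 0101001, weight = 3.
  m = 0001 → c = 1001100, weight = 3.
  m = 1001 → c = 0110010, weight = 3.
  m = 0101 → c = 1110010, weight = 4.
  m = 1101 → c = 0001100, weight = 2.
  m = 0011 → c = 0100101, weight = 3.
  m = 1011 → c = 1011011, weight = 5.
  m = 0111 → c = 0011011, weight = 4.
  m = 1111 → c = 1100101, weight = 4.
Tally weights:
  weight 0: 1 codewords.
  weight 1: 1 codewords.
  weight 2: 1 codewords.
  weight 3: 4 codewords.
  weight 4: 5 codewords.
  weight 5: 3 codewords.
  weight 6: 1 codewords.
Minimum distance d = smallest w > 0 with A_w > 0 = 1.
Sanity: Σ A_w = 16 = 2^4 = 16 ✓.


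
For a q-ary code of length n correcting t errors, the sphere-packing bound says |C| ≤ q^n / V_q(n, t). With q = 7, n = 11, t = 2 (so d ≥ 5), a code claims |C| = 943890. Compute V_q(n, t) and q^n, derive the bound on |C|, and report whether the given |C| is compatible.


V_q(n, t) = 2047, q^n = 1977326743, Hamming bound = 965963, |C| = 943890 ≤ bound (satisfied).

Step 1: Compute V_q(n, t) = Σ_{j=0}^2 C(n, j) (q−1)^j.
  j = 0: C(11,0)·(6)^0 = 1·1 = 1.
  j = 1: C(11,1)·(6)^1 = 11·6 = 66.
  j = 2: C(11,2)·(6)^2 = 55·36 = 1980.
  V_q(n, t) = 1 + 66 + 1980 = 2047.
Step 2: q^n = 7^11 = 1977326743.
Step 3: Hamming bound ⌊q^n / V_q(n,t)⌋ = ⌊1977326743/2047⌋ = 965963.
Step 4: Compare |C| = 943890 to 965963: satisfied.
The claimed |C| lies below the Hamming bound.


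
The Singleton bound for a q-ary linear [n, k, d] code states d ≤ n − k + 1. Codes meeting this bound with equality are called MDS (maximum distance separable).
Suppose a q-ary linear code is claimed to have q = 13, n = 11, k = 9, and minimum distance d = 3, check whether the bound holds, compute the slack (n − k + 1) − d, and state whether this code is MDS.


Singleton RHS = n − k + 1 = 3, slack = 0, bound satisfied, MDS.

Singleton bound: d ≤ n − k + 1.
Here n = 11, k = 9, so n − k + 1 = 3.
Given d = 3, check d ≤ 3: YES.
Slack = (n − k + 1) − d = 0.
The code is MDS (slack = 0).
Description: the claimed parameters are [11, 9, 3]_13; such a code would be MDS (meets Singleton bound).


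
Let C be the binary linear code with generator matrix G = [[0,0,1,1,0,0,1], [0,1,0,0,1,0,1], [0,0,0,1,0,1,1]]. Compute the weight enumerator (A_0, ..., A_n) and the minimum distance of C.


Weight distribution: A_0 = 1, A_2 = 1, A_3 = 3, A_4 = 2, A_5 = 1. Minimum distance d = 2.

Enumerate all 2^3 = 8 messages m ∈ F_2^3.
For each, compute codeword c = mG in F_2^7, then tally its weight.
  m = 000 → c = 0000000, weight = 0.
  m = 100 → c = 0011001, weight = 3.
  m = 010 → c = 0100101, weight = 3.
  m = 110 → c = 0111100, weight = 4.
  m = 001 → c = 0001011, weight = 3.
  m = 101 → c = 0010010, weight = 2.
  m = 011 → c = 0101110, weight = 4.
  m = 111 → c = 0110111, weight = 5.
Tally weights:
  weight 0: 1 codewords.
  weight 2: 1 codewords.
  weight 3: 3 codewords.
  weight 4: 2 codewords.
  weight 5: 1 codewords.
Minimum distance d = smallest w > 0 with A_w > 0 = 2.
Sanity: Σ A_w = 8 = 2^3 = 8 ✓.


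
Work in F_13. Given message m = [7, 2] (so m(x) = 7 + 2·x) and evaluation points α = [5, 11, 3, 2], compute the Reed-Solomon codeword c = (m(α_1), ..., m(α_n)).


c = [4, 3, 0, 11]

Message polynomial: m(x) = 7 + 2·x (mod 13).
For each evaluation point α_i, compute m(α_i) mod 13:
  α_1 = 5: Horner steps 2 → 4, so m(5) = 4.
  α_2 = 11: Horner steps 2 → 3, so m(11) = 3.
  α_3 = 3: Horner steps 2 → 0, so m(3) = 0.
  α_4 = 2: Horner steps 2 → 11, so m(2) = 11.
Codeword c = [4, 3, 0, 11] ∈ F_13^4.


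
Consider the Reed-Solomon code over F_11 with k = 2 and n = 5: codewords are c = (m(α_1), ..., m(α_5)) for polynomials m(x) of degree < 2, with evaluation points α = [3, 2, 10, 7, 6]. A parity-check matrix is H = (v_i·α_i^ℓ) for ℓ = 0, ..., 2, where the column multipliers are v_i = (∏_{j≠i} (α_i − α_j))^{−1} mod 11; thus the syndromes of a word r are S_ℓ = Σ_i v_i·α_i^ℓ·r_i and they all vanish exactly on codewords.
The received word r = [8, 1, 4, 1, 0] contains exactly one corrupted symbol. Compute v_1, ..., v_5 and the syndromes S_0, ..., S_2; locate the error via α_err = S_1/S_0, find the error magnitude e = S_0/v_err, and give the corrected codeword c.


S = (10, 9, 7), error at position 2, error magnitude e = 5, c = [8, 7, 4, 1, 0].

Step 1: column multipliers v_i = (∏_{j≠i}(α_i − α_j))^{−1} mod 11.
  i = 1 (α = 3): (3−2)(3−10)(3−7)(3−6) = 1·(−7)·(−4)·(−3) = −84 ≡ 4, so v_1 = 4^{−1} = 3 (mod 11).
  i = 2 (α = 2): (2−3)(2−10)(2−7)(2−6) = (−1)·(−8)·(−5)·(−4) = 160 ≡ 6, so v_2 = 6^{−1} = 2 (mod 11).
  i = 3 (α = 10): (10−3)(10−2)(10−7)(10−6) = 7·8·3·4 = 672 ≡ 1, so v_3 = 1^{−1} = 1 (mod 11).
  i = 4 (α = 7): (7−3)(7−2)(7−10)(7−6) = 4·5·(−3)·1 = −60 ≡ 6, so v_4 = 6^{−1} = 2 (mod 11).
  i = 5 (α = 6): (6−3)(6−2)(6−10)(6−7) = 3·4·(−4)·(−1) = 48 ≡ 4, so v_5 = 4^{−1} = 3 (mod 11).
  v = [3, 2, 1, 2, 3].
Step 2: syndromes of r = [8, 1, 4, 1, 0] (all sums mod 11).
  S_0 = Σ v_i r_i = 3·8 + 2·1 + 1·4 + 2·1 + 3·0 = 32 ≡ 10.
  S_1 = Σ v_i α_i r_i = 3·3·8 + 2·2·1 + 1·10·4 + 2·7·1 + 3·6·0 = 130 ≡ 9.
  α_i^2 mod 11 = [9, 4, 1, 5, 3].
  S_2 = Σ v_i α_i^2 r_i = 3·9·8 + 2·4·1 + 1·1·4 + 2·5·1 + 3·3·0 = 238 ≡ 7.
  S = (10, 9, 7) ≠ 0, so r is not a codeword (an error is present).
Step 3: locate the error. For a single error e at position i, S_ℓ = v_i·e·α_i^ℓ, so α_err = S_1/S_0.
  S_0^{−1} = 10^{−1} = 10 (mod 11), so α_err = 9·10 = 90 ≡ 2 = α_2. Error position i = 2.
  Consistency check: S_2/S_1 = 7·5 = 35 ≡ 2 = α_err ✓ (single-error assumption holds).
Step 4: error magnitude e = S_0/v_2 = S_0·∏_{j≠2}(α_2 − α_j) = 10·6 = 60 ≡ 5 (mod 11).
Step 5: correct position 2: c_2 = r_2 − e = 1 − 5 ≡ 7 (mod 11). Hence c = [8, 7, 4, 1, 0].
  Check: interpolating c through the α_i gives m(x) = 5 + 1·x (degree < 2) with m(α_i) = c_i for every i, so c is indeed a codeword.


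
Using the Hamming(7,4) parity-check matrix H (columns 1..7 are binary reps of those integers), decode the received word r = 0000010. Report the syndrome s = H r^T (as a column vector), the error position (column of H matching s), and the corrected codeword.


s = (1, 1, 0)^T, error position = 6, corrected codeword c = 0000000

Compute s = H r^T mod 2 one row at a time:
  s_1 = 0 + 0 + 1 + 0 = 1 ≡ 1 (mod 2).
  s_2 = 0 + 0 + 1 + 0 = 1 ≡ 1 (mod 2).
  s_3 = 0 + 0 + 0 + 0 = 0 ≡ 0 (mod 2).
s = (1, 1, 0)^T — this equals column 6 of H (binary 110), so error is at position 6.
Correct: flip bit 6 of r = 0000010 to get c = 0000000.


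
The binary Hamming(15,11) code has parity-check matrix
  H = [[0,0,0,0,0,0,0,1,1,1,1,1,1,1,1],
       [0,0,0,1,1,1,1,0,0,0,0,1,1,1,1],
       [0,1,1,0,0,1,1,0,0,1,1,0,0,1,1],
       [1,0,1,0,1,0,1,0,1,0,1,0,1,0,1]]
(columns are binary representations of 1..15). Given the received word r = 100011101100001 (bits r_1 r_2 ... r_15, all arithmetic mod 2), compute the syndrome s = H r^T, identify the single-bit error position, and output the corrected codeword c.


s = (1, 0, 0, 1)^T, error position = 9, corrected codeword c = 100011100100001

Compute s = H r^T mod 2 one row at a time:
  s_1 = 0 + 1 + 1 + 0 + 0 + 0 + 0 + 1 = 3 ≡ 1 (mod 2).
  s_2 = 0 + 1 + 1 + 1 + 0 + 0 + 0 + 1 = 4 ≡ 0 (mod 2).
  s_3 = 0 + 0 + 1 + 1 + 1 + 0 + 0 + 1 = 4 ≡ 0 (mod 2).
  s_4 = 1 + 0 + 1 + 1 + 1 + 0 + 0 + 1 = 5 ≡ 1 (mod 2).
s = (1, 0, 0, 1)^T — this equals column 9 of H (binary 1001), so error is at position 9.
Correct: flip bit 9 of r = 100011101100001 to get c = 100011100100001.


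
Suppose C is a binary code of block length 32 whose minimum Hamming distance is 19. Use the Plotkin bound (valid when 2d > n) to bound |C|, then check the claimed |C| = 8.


Plotkin bound M ≤ 6; given |C| = 8 > bound (violated).

Check applicability: 2d = 38, n = 32.
2d − n = 6 > 0, so Plotkin applies.
Compute d/(2d−n) = 19/6 ≈ 3.1667.
⌊d/(2d−n)⌋ = 3.
Plotkin bound: M ≤ 2·3 = 6.
Given |C| = 8, check: VIOLATED.
This |C| is above the Plotkin bound, so no binary code with n = 32, d = 19 and 8 codewords exists.


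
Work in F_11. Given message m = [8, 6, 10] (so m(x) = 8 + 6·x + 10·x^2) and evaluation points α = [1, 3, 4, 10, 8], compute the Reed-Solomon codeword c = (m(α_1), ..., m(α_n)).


c = [2, 6, 5, 1, 3]

Message polynomial: m(x) = 8 + 6·x + 10·x^2 (mod 11).
For each evaluation point α_i, compute m(α_i) mod 11:
  α_1 = 1: Horner steps 10 → 5 → 2, so m(1) = 2.
  α_2 = 3: Horner steps 10 → 3 → 6, so m(3) = 6.
  α_3 = 4: Horner steps 10 → 2 → 5, so m(4) = 5.
  α_4 = 10: Horner steps 10 → 7 → 1, so m(10) = 1.
  α_5 = 8: Horner steps 10 → 9 → 3, so m(8) = 3.
Codeword c = [2, 6, 5, 1, 3] ∈ F_11^5.
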